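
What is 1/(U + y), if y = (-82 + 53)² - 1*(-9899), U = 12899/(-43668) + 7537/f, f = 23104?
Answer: 252226368/2708918969125 ≈ 9.3110e-5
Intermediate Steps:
U = 7776805/252226368 (U = 12899/(-43668) + 7537/23104 = 12899*(-1/43668) + 7537*(1/23104) = -12899/43668 + 7537/23104 = 7776805/252226368 ≈ 0.030833)
y = 10740 (y = (-29)² + 9899 = 841 + 9899 = 10740)
1/(U + y) = 1/(7776805/252226368 + 10740) = 1/(2708918969125/252226368) = 252226368/2708918969125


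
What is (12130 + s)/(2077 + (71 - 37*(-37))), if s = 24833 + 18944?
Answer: 55907/3517 ≈ 15.896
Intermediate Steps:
s = 43777
(12130 + s)/(2077 + (71 - 37*(-37))) = (12130 + 43777)/(2077 + (71 - 37*(-37))) = 55907/(2077 + (71 + 1369)) = 55907/(2077 + 1440) = 55907/3517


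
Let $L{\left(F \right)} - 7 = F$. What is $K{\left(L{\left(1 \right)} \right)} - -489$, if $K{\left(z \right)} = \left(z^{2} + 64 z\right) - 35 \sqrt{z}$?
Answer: $1065 - 70 \sqrt{2} \approx 966.0$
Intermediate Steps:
$L{\left(F \right)} = 7 + F$
$K{\left(z \right)} = z^{2} - 35 \sqrt{z} + 64 z$
$K{\left(L{\left(1 \right)} \right)} - -489 = \left(\left(7 + 1\right)^{2} - 35 \sqrt{7 + 1} + 64 \left(7 + 1\right)\right) - -489 = \left(8^{2} - 35 \sqrt{8} + 64 \cdot 8\right) + 489 = \left(64 - 35 \cdot 2 \sqrt{2} + 512\right) + 489 = \left(64 - 70 \sqrt{2} + 512\right) + 489 = \left(576 - 70 \sqrt{2}\right) + 489 = 1065 - 70 \sqrt{2}$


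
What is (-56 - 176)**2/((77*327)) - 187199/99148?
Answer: 89008333/356635356 ≈ 0.24958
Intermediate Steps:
(-56 - 176)**2/((77*327)) - 187199/99148 = (-232)**2/25179 - 187199*1/99148 = 53824*(1/25179) - 187199/99148 = 53824/25179 - 187199/99148 = 89008333/356635356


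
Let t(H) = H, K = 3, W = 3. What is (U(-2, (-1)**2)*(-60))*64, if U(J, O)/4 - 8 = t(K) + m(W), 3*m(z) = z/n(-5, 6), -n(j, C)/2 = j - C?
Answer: -1866240/11 ≈ -1.6966e+5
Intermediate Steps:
n(j, C) = -2*j + 2*C (n(j, C) = -2*(j - C) = -2*j + 2*C)
m(z) = z/66 (m(z) = (z/(-2*(-5) + 2*6))/3 = (z/(10 + 12))/3 = (z/22)/3 = z/66)
U(J, O) = 486/11 (U(J, O) = 32 + 4*(3 + (1/66)*3) = 32 + 4*(3 + 1/22) = 32 + 4*(67/22) = 32 + 134/11 = 486/11)
(U(-2, (-1)**2)*(-60))*64 = ((486/11)*(-60))*64 = -29160/11*64 = -1866240/11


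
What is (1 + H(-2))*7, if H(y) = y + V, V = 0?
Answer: -7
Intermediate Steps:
H(y) = y (H(y) = y + 0 = y)
(1 + H(-2))*7 = (1 - 2)*7 = -1*7 = -7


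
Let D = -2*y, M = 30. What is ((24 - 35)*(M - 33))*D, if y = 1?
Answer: -66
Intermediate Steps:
D = -2 (D = -2*1 = -2)
((24 - 35)*(M - 33))*D = ((24 - 35)*(30 - 33))*(-2) = -11*(-3)*(-2) = 33*(-2) = -66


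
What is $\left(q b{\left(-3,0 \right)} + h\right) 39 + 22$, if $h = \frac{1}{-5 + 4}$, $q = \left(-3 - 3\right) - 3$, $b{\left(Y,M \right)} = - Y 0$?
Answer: $-17$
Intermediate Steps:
$b{\left(Y,M \right)} = 0$
$q = -9$ ($q = -6 - 3 = -9$)
$h = -1$ ($h = \frac{1}{-1} = -1$)
$\left(q b{\left(-3,0 \right)} + h\right) 39 + 22 = \left(\left(-9\right) 0 - 1\right) 39 + 22 = \left(0 - 1\right) 39 + 22 = \left(-1\right) 39 + 22 = -39 + 22 = -17$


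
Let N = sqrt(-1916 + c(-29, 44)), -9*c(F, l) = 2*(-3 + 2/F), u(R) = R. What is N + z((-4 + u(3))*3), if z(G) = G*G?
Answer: 9 + 7*I*sqrt(295858)/87 ≈ 9.0 + 43.764*I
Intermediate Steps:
c(F, l) = 2/3 - 4/(9*F) (c(F, l) = -2*(-3 + 2/F)/9 = -(-6 + 4/F)/9 = 2/3 - 4/(9*F))
z(G) = G**2
N = 7*I*sqrt(295858)/87 (N = sqrt(-1916 + (2/9)*(-2 + 3*(-29))/(-29)) = sqrt(-1916 + (2/9)*(-1/29)*(-2 - 87)) = sqrt(-1916 + (2/9)*(-1/29)*(-89)) = sqrt(-1916 + 178/261) = sqrt(-499898/261) = 7*I*sqrt(295858)/87 ≈ 43.764*I)
N + z((-4 + u(3))*3) = 7*I*sqrt(295858)/87 + ((-4 + 3)*3)**2 = 7*I*sqrt(295858)/87 + (-1*3)**2 = 7*I*sqrt(295858)/87 + (-3)**2 = 7*I*sqrt(295858)/87 + 9 = 9 + 7*I*sqrt(295858)/87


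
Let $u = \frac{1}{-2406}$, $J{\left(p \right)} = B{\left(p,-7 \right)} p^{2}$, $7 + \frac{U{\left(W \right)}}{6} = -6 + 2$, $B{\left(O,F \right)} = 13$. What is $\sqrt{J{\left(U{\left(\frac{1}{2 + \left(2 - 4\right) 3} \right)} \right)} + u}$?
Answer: $\frac{\sqrt{327810202602}}{2406} \approx 237.97$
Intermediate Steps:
$U{\left(W \right)} = -66$ ($U{\left(W \right)} = -42 + 6 \left(-6 + 2\right) = -42 + 6 \left(-4\right) = -42 - 24 = -66$)
$J{\left(p \right)} = 13 p^{2}$
$u = - \frac{1}{2406} \approx -0.00041563$
$\sqrt{J{\left(U{\left(\frac{1}{2 + \left(2 - 4\right) 3} \right)} \right)} + u} = \sqrt{13 \left(-66\right)^{2} - \frac{1}{2406}} = \sqrt{13 \cdot 4356 - \frac{1}{2406}} = \sqrt{56628 - \frac{1}{2406}} = \sqrt{\frac{136246967}{2406}} = \frac{\sqrt{327810202602}}{2406}$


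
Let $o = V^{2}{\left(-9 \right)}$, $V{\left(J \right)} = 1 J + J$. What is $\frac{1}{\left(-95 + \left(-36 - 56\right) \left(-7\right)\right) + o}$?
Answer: $\frac{1}{873} \approx 0.0011455$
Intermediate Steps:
$V{\left(J \right)} = 2 J$ ($V{\left(J \right)} = J + J = 2 J$)
$o = 324$ ($o = \left(2 \left(-9\right)\right)^{2} = \left(-18\right)^{2} = 324$)
$\frac{1}{\left(-95 + \left(-36 - 56\right) \left(-7\right)\right) + o} = \frac{1}{\left(-95 + \left(-36 - 56\right) \left(-7\right)\right) + 324} = \frac{1}{\left(-95 - -644\right) + 324} = \frac{1}{\left(-95 + 644\right) + 324} = \frac{1}{549 + 324} = \frac{1}{873}$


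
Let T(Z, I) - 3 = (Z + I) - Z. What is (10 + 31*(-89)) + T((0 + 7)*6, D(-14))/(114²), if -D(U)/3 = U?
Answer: -3969551/1444 ≈ -2749.0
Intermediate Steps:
D(U) = -3*U
T(Z, I) = 3 + I (T(Z, I) = 3 + ((Z + I) - Z) = 3 + ((I + Z) - Z) = 3 + I)
(10 + 31*(-89)) + T((0 + 7)*6, D(-14))/(114²) = (10 + 31*(-89)) + (3 - 3*(-14))/(114²) = (10 - 2759) + (3 + 42)/12996 = -2749 + 45*(1/12996) = -2749 + 5/1444 = -3969551/1444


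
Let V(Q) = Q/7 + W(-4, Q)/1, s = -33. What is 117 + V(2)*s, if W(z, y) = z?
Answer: 1677/7 ≈ 239.57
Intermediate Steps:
V(Q) = -4 + Q/7 (V(Q) = Q/7 - 4/1 = Q*(1/7) - 4*1 = Q/7 - 4 = -4 + Q/7)
117 + V(2)*s = 117 + (-4 + (1/7)*2)*(-33) = 117 + (-4 + 2/7)*(-33) = 117 - 26/7*(-33) = 117 + 858/7 = 1677/7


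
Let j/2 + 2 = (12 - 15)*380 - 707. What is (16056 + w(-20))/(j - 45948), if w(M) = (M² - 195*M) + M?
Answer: -10168/24823 ≈ -0.40962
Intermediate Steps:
j = -3698 (j = -4 + 2*((12 - 15)*380 - 707) = -4 + 2*(-3*380 - 707) = -4 + 2*(-1140 - 707) = -4 + 2*(-1847) = -4 - 3694 = -3698)
w(M) = M² - 194*M
(16056 + w(-20))/(j - 45948) = (16056 - 20*(-194 - 20))/(-3698 - 45948) = (16056 - 20*(-214))/(-49646) = (16056 + 4280)*(-1/49646) = 20336*(-1/49646) = -10168/24823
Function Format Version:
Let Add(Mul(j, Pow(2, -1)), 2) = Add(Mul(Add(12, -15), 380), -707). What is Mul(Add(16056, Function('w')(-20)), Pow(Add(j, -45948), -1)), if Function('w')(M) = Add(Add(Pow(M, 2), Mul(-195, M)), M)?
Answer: Rational(-10168, 24823) ≈ -0.40962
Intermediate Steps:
j = -3698 (j = Add(-4, Mul(2, Add(Mul(Add(12, -15), 380), -707))) = Add(-4, Mul(2, Add(Mul(-3, 380), -707))) = Add(-4, Mul(2, Add(-1140, -707))) = Add(-4, Mul(2, -1847)) = Add(-4, -3694) = -3698)
Function('w')(M) = Add(Pow(M, 2), Mul(-194, M))
Mul(Add(16056, Function('w')(-20)), Pow(Add(j, -45948), -1)) = Mul(Add(16056, Mul(-20, Add(-194, -20))), Pow(Add(-3698, -45948), -1)) = Mul(Add(16056, Mul(-20, -214)), Pow(-49646, -1)) = Mul(Add(16056, 4280), Rational(-1, 49646)) = Mul(20336, Rational(-1, 49646)) = Rational(-10168, 24823)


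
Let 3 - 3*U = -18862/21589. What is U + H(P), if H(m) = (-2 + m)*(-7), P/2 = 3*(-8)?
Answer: 22752079/64767 ≈ 351.29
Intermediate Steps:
P = -48 (P = 2*(3*(-8)) = 2*(-24) = -48)
U = 83629/64767 (U = 1 - (-18862)/(3*21589) = 1 - ⅓*(-18862/21589) = 1 + 18862/64767 = 83629/64767 ≈ 1.2912)
H(m) = 14 - 7*m
U + H(P) = 83629/64767 + (14 - 7*(-48)) = 83629/64767 + (14 + 336) = 83629/64767 + 350 = 22752079/64767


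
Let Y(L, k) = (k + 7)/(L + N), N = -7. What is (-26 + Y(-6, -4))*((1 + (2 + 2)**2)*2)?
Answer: -11594/13 ≈ -891.85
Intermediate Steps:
Y(L, k) = (7 + k)/(-7 + L) (Y(L, k) = (k + 7)/(L - 7) = (7 + k)/(-7 + L))
(-26 + Y(-6, -4))*((1 + (2 + 2)**2)*2) = (-26 + (7 - 4)/(-7 - 6))*((1 + (2 + 2)**2)*2) = (-26 + 3/(-13))*((1 + 4**2)*2) = (-26 - 1/13*3)*((1 + 16)*2) = (-26 - 3/13)*(17*2) = -341/13*34 = -11594/13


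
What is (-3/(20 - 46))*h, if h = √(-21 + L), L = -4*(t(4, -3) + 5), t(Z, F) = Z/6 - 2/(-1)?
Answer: I*√465/26 ≈ 0.82938*I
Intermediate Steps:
t(Z, F) = 2 + Z/6 (t(Z, F) = Z*(⅙) - 2*(-1) = Z/6 + 2 = 2 + Z/6)
L = -92/3 (L = -4*((2 + (⅙)*4) + 5) = -4*((2 + ⅔) + 5) = -4*(8/3 + 5) = -4*23/3 = -92/3 ≈ -30.667)
h = I*√465/3 (h = √(-21 - 92/3) = √(-155/3) = I*√465/3 ≈ 7.188*I)
(-3/(20 - 46))*h = (-3/(20 - 46))*(I*√465/3) = (-3/(-26))*(I*√465/3) = (-1/26*(-3))*(I*√465/3) = 3*(I*√465/3)/26 = I*√465/26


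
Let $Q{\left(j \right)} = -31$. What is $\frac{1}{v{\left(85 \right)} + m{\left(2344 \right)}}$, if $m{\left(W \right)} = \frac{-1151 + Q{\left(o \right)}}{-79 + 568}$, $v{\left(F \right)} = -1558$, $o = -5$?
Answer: $- \frac{163}{254348} \approx -0.00064085$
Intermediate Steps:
$m{\left(W \right)} = - \frac{394}{163}$ ($m{\left(W \right)} = \frac{-1151 - 31}{-79 + 568} = - \frac{1182}{489} = \left(-1182\right) \frac{1}{489} = - \frac{394}{163}$)
$\frac{1}{v{\left(85 \right)} + m{\left(2344 \right)}} = \frac{1}{-1558 - \frac{394}{163}} = \frac{1}{- \frac{254348}{163}} = - \frac{163}{254348}$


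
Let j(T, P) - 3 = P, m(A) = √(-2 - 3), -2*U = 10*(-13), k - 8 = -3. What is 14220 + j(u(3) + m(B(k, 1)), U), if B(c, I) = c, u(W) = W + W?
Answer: 14288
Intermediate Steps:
u(W) = 2*W
k = 5 (k = 8 - 3 = 5)
U = 65 (U = -5*(-13) = -½*(-130) = 65)
m(A) = I*√5 (m(A) = √(-5) = I*√5)
j(T, P) = 3 + P
14220 + j(u(3) + m(B(k, 1)), U) = 14220 + (3 + 65) = 14220 + 68 = 14288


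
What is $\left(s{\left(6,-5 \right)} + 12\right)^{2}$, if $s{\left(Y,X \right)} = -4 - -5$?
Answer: $169$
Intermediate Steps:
$s{\left(Y,X \right)} = 1$ ($s{\left(Y,X \right)} = -4 + 5 = 1$)
$\left(s{\left(6,-5 \right)} + 12\right)^{2} = \left(1 + 12\right)^{2} = 13^{2} = 169$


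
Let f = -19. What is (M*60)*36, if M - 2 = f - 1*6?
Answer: -49680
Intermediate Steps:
M = -23 (M = 2 + (-19 - 1*6) = 2 + (-19 - 6) = 2 - 25 = -23)
(M*60)*36 = -23*60*36 = -1380*36 = -49680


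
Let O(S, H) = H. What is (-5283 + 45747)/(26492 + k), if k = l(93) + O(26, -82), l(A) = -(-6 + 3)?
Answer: 40464/26413 ≈ 1.5320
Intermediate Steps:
l(A) = 3 (l(A) = -1*(-3) = 3)
k = -79 (k = 3 - 82 = -79)
(-5283 + 45747)/(26492 + k) = (-5283 + 45747)/(26492 - 79) = 40464/26413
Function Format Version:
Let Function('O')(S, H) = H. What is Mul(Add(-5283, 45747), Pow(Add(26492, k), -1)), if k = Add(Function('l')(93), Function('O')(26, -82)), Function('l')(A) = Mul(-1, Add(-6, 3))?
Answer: Rational(40464, 26413) ≈ 1.5320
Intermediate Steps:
Function('l')(A) = 3 (Function('l')(A) = Mul(-1, -3) = 3)
k = -79 (k = Add(3, -82) = -79)
Mul(Add(-5283, 45747), Pow(Add(26492, k), -1)) = Mul(Add(-5283, 45747), Pow(Add(26492, -79), -1)) = Mul(40464, Pow(26413, -1)) = Mul(40464, Rational(1, 26413)) = Rational(40464, 26413)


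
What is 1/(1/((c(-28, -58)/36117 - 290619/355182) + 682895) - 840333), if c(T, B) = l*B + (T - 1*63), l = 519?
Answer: -2920076597711527/2453836727580444582393 ≈ -1.1900e-6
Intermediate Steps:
c(T, B) = -63 + T + 519*B (c(T, B) = 519*B + (T - 1*63) = 519*B + (T - 63) = 519*B + (-63 + T) = -63 + T + 519*B)
1/(1/((c(-28, -58)/36117 - 290619/355182) + 682895) - 840333) = 1/(1/(((-63 - 28 + 519*(-58))/36117 - 290619/355182) + 682895) - 840333) = 1/(1/(((-63 - 28 - 30102)*(1/36117) - 290619*1/355182) + 682895) - 840333) = 1/(1/((-30193*1/36117 - 96873/118394) + 682895) - 840333) = 1/(1/((-30193/36117 - 96873/118394) + 682895) - 840333) = 1/(1/(-7073432183/4276036098 + 682895) - 840333) = 1/(1/(2920076597711527/4276036098) - 840333) = 1/(4276036098/2920076597711527 - 840333) = 1/(-2453836727580444582393/2920076597711527) = -2920076597711527/2453836727580444582393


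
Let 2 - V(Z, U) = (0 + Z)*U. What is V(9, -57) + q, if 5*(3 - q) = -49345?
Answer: 10387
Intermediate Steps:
q = 9872 (q = 3 - 1/5*(-49345) = 3 + 9869 = 9872)
V(Z, U) = 2 - U*Z (V(Z, U) = 2 - (0 + Z)*U = 2 - Z*U = 2 - U*Z)
V(9, -57) + q = (2 - 1*(-57)*9) + 9872 = (2 + 513) + 9872 = 515 + 9872 = 10387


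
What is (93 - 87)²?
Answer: 36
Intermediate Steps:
(93 - 87)² = 6² = 36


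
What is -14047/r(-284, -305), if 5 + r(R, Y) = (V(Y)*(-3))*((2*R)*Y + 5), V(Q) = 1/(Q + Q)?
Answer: -1713734/103337 ≈ -16.584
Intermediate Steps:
V(Q) = 1/(2*Q)
r(R, Y) = -5 - 3*(5 + 2*R*Y)/(2*Y) (r(R, Y) = -5 + ((1/(2*Y))*(-3))*((2*R)*Y + 5) = -5 + (-3/(2*Y))*(2*R*Y + 5) = -5 + (-3/(2*Y))*(5 + 2*R*Y) = -5 - 3*(5 + 2*R*Y)/(2*Y))
-14047/r(-284, -305) = -14047/(-5 - 3*(-284) - 15/2/(-305)) = -14047/(-5 + 852 - 15/2*(-1/305)) = -14047/(-5 + 852 + 3/122) = -14047/103337/122 = -14047*122/103337 = -1713734/103337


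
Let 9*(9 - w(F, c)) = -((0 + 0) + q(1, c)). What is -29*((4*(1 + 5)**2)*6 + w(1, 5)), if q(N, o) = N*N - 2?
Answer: -227824/9 ≈ -25314.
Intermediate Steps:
q(N, o) = -2 + N**2 (q(N, o) = N**2 - 2 = -2 + N**2)
w(F, c) = 80/9 (w(F, c) = 9 - (-1)*((0 + 0) + (-2 + 1**2))/9 = 9 - (-1)*(0 + (-2 + 1))/9 = 9 - (-1)*(0 - 1)/9 = 9 - (-1)*(-1)/9 = 9 - 1/9*1 = 9 - 1/9 = 80/9)
-29*((4*(1 + 5)**2)*6 + w(1, 5)) = -29*((4*(1 + 5)**2)*6 + 80/9) = -29*((4*6**2)*6 + 80/9) = -29*((4*36)*6 + 80/9) = -29*(144*6 + 80/9) = -29*(864 + 80/9) = -29*7856/9 = -227824/9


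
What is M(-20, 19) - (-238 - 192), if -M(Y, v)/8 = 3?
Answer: 406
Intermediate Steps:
M(Y, v) = -24 (M(Y, v) = -8*3 = -24)
M(-20, 19) - (-238 - 192) = -24 - (-238 - 192) = -24 - 1*(-430) = -24 + 430 = 406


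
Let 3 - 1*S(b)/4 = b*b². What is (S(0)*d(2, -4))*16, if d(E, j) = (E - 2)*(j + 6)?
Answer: 0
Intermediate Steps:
S(b) = 12 - 4*b³ (S(b) = 12 - 4*b*b² = 12 - 4*b³)
d(E, j) = (-2 + E)*(6 + j)
(S(0)*d(2, -4))*16 = ((12 - 4*0³)*(-12 - 2*(-4) + 6*2 + 2*(-4)))*16 = ((12 - 4*0)*(-12 + 8 + 12 - 8))*16 = ((12 + 0)*0)*16 = (12*0)*16 = 0*16 = 0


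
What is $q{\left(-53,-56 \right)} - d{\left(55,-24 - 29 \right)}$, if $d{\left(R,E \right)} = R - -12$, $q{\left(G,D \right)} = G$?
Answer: $-120$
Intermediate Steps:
$d{\left(R,E \right)} = 12 + R$ ($d{\left(R,E \right)} = R + 12 = 12 + R$)
$q{\left(-53,-56 \right)} - d{\left(55,-24 - 29 \right)} = -53 - \left(12 + 55\right) = -53 - 67 = -120$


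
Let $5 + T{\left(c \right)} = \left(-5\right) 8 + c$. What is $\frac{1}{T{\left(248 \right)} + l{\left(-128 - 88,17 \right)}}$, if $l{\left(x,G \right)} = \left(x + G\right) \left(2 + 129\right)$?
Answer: $- \frac{1}{25866} \approx -3.8661 \cdot 10^{-5}$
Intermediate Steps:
$T{\left(c \right)} = -45 + c$ ($T{\left(c \right)} = -5 + \left(\left(-5\right) 8 + c\right) = -5 + \left(-40 + c\right) = -45 + c$)
$l{\left(x,G \right)} = 131 G + 131 x$ ($l{\left(x,G \right)} = \left(G + x\right) 131 = 131 G + 131 x$)
$\frac{1}{T{\left(248 \right)} + l{\left(-128 - 88,17 \right)}} = \frac{1}{\left(-45 + 248\right) + \left(131 \cdot 17 + 131 \left(-128 - 88\right)\right)} = \frac{1}{203 + \left(2227 + 131 \left(-128 - 88\right)\right)} = \frac{1}{203 + \left(2227 + 131 \left(-216\right)\right)} = \frac{1}{203 + \left(2227 - 28296\right)} = \frac{1}{203 - 26069} = \frac{1}{-25866} = - \frac{1}{25866}$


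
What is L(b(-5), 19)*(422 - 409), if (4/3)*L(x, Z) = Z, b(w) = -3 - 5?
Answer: 741/4 ≈ 185.25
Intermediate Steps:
b(w) = -8
L(x, Z) = 3*Z/4
L(b(-5), 19)*(422 - 409) = ((3/4)*19)*(422 - 409) = (57/4)*13 = 741/4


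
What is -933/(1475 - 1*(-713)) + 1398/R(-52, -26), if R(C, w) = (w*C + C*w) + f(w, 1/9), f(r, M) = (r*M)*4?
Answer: 660/7111 ≈ 0.092814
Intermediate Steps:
f(r, M) = 4*M*r (f(r, M) = (M*r)*4 = 4*M*r)
R(C, w) = 4*w/9 + 2*C*w (R(C, w) = (w*C + C*w) + 4*(1/9)*w = (C*w + C*w) + 4*(1*(⅑))*w = 2*C*w + 4*(⅑)*w = 2*C*w + 4*w/9 = 4*w/9 + 2*C*w)
-933/(1475 - 1*(-713)) + 1398/R(-52, -26) = -933/(1475 - 1*(-713)) + 1398/(((2/9)*(-26)*(2 + 9*(-52)))) = -933/(1475 + 713) + 1398/(((2/9)*(-26)*(2 - 468))) = -933/2188 + 1398/(((2/9)*(-26)*(-466))) = -933*1/2188 + 1398/(24232/9) = -933/2188 + 1398*(9/24232) = -933/2188 + 27/52 = 660/7111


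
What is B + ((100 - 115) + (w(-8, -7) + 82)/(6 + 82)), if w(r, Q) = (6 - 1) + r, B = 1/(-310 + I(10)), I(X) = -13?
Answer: -400931/28424 ≈ -14.105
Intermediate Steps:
B = -1/323 (B = 1/(-310 - 13) = 1/(-323) = -1/323 ≈ -0.0030960)
w(r, Q) = 5 + r
B + ((100 - 115) + (w(-8, -7) + 82)/(6 + 82)) = -1/323 + ((100 - 115) + ((5 - 8) + 82)/(6 + 82)) = -1/323 + (-15 + (-3 + 82)/88) = -1/323 + (-15 + 79*(1/88)) = -1/323 + (-15 + 79/88) = -1/323 - 1241/88 = -400931/28424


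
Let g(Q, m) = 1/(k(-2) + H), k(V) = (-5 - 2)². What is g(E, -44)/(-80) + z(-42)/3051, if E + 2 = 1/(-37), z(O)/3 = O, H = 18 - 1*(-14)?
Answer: -30353/732240 ≈ -0.041452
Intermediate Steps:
k(V) = 49 (k(V) = (-7)² = 49)
H = 32 (H = 18 + 14 = 32)
z(O) = 3*O
E = -75/37 (E = -2 + 1/(-37) = -2 - 1/37 = -75/37 ≈ -2.0270)
g(Q, m) = 1/81 (g(Q, m) = 1/(49 + 32) = 1/81)
g(E, -44)/(-80) + z(-42)/3051 = (1/81)/(-80) + (3*(-42))/3051 = (1/81)*(-1/80) - 126*1/3051 = -1/6480 - 14/339 = -30353/732240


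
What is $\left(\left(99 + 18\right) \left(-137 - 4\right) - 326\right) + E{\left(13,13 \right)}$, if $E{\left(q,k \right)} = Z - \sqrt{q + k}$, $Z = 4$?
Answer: $-16819 - \sqrt{26} \approx -16824.0$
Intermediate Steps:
$E{\left(q,k \right)} = 4 - \sqrt{k + q}$ ($E{\left(q,k \right)} = 4 - \sqrt{q + k} = 4 - \sqrt{k + q}$)
$\left(\left(99 + 18\right) \left(-137 - 4\right) - 326\right) + E{\left(13,13 \right)} = \left(\left(99 + 18\right) \left(-137 - 4\right) - 326\right) + \left(4 - \sqrt{13 + 13}\right) = \left(117 \left(-141\right) - 326\right) + \left(4 - \sqrt{26}\right) = \left(-16497 - 326\right) + \left(4 - \sqrt{26}\right) = -16823 + \left(4 - \sqrt{26}\right) = -16819 - \sqrt{26}$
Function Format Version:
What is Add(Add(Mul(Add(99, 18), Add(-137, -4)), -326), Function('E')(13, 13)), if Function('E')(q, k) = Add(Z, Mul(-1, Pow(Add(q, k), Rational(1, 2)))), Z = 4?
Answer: Add(-16819, Mul(-1, Pow(26, Rational(1, 2)))) ≈ -16824.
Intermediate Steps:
Function('E')(q, k) = Add(4, Mul(-1, Pow(Add(k, q), Rational(1, 2)))) (Function('E')(q, k) = Add(4, Mul(-1, Pow(Add(q, k), Rational(1, 2)))) = Add(4, Mul(-1, Pow(Add(k, q), Rational(1, 2)))))
Add(Add(Mul(Add(99, 18), Add(-137, -4)), -326), Function('E')(13, 13)) = Add(Add(Mul(Add(99, 18), Add(-137, -4)), -326), Add(4, Mul(-1, Pow(Add(13, 13), Rational(1, 2))))) = Add(Add(Mul(117, -141), -326), Add(4, Mul(-1, Pow(26, Rational(1, 2))))) = Add(Add(-16497, -326), Add(4, Mul(-1, Pow(26, Rational(1, 2))))) = Add(-16823, Add(4, Mul(-1, Pow(26, Rational(1, 2))))) = Add(-16819, Mul(-1, Pow(26, Rational(1, 2))))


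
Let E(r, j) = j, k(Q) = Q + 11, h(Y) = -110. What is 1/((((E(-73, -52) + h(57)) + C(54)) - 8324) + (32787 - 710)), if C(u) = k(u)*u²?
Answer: 1/213131 ≈ 4.6920e-6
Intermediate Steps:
k(Q) = 11 + Q
C(u) = u²*(11 + u) (C(u) = (11 + u)*u² = u²*(11 + u))
1/((((E(-73, -52) + h(57)) + C(54)) - 8324) + (32787 - 710)) = 1/((((-52 - 110) + 54²*(11 + 54)) - 8324) + (32787 - 710)) = 1/(((-162 + 2916*65) - 8324) + 32077) = 1/(((-162 + 189540) - 8324) + 32077) = 1/((189378 - 8324) + 32077) = 1/(181054 + 32077) = 1/213131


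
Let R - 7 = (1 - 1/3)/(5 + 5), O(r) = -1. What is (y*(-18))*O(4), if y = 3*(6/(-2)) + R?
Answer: -174/5 ≈ -34.800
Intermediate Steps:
R = 106/15 (R = 7 + (1 - 1/3)/(5 + 5) = 7 + (1 - 1*⅓)/10 = 7 + (1 - ⅓)*(⅒) = 7 + (⅔)*(⅒) = 7 + 1/15 = 106/15 ≈ 7.0667)
y = -29/15 (y = 3*(6/(-2)) + 106/15 = 3*(6*(-½)) + 106/15 = 3*(-3) + 106/15 = -9 + 106/15 = -29/15 ≈ -1.9333)
(y*(-18))*O(4) = -29/15*(-18)*(-1) = (174/5)*(-1) = -174/5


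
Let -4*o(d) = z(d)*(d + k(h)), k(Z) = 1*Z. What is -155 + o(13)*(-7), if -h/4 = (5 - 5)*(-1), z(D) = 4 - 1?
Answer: -347/4 ≈ -86.750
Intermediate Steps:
z(D) = 3
h = 0 (h = -4*(5 - 5)*(-1) = -0*(-1) = -4*0 = 0)
k(Z) = Z
o(d) = -3*d/4 (o(d) = -3*(d + 0)/4 = -3*d/4)
-155 + o(13)*(-7) = -155 - 3/4*13*(-7) = -155 - 39/4*(-7) = -155 + 273/4 = -347/4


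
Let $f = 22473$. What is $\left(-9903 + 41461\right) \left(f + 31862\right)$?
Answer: $1714703930$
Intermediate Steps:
$\left(-9903 + 41461\right) \left(f + 31862\right) = \left(-9903 + 41461\right) \left(22473 + 31862\right) = 31558 \cdot 54335 = 1714703930$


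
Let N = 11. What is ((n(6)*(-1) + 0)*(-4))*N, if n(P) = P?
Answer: 264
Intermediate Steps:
((n(6)*(-1) + 0)*(-4))*N = ((6*(-1) + 0)*(-4))*11 = ((-6 + 0)*(-4))*11 = -6*(-4)*11 = 24*11 = 264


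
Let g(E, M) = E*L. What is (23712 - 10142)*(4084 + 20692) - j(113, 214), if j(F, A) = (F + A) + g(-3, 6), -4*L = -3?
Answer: 1344839981/4 ≈ 3.3621e+8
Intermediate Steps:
L = 3/4 (L = -1/4*(-3) = 3/4 ≈ 0.75000)
g(E, M) = 3*E/4 (g(E, M) = E*(3/4) = 3*E/4)
j(F, A) = -9/4 + A + F (j(F, A) = (F + A) + (3/4)*(-3) = (A + F) - 9/4 = -9/4 + A + F)
(23712 - 10142)*(4084 + 20692) - j(113, 214) = (23712 - 10142)*(4084 + 20692) - (-9/4 + 214 + 113) = 13570*24776 - 1*1299/4 = 336210320 - 1299/4 = 1344839981/4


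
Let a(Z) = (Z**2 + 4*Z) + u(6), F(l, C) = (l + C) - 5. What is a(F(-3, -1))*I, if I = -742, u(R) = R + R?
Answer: -42294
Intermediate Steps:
u(R) = 2*R
F(l, C) = -5 + C + l (F(l, C) = (C + l) - 5 = -5 + C + l)
a(Z) = 12 + Z**2 + 4*Z (a(Z) = (Z**2 + 4*Z) + 2*6 = (Z**2 + 4*Z) + 12 = 12 + Z**2 + 4*Z)
a(F(-3, -1))*I = (12 + (-5 - 1 - 3)**2 + 4*(-5 - 1 - 3))*(-742) = (12 + (-9)**2 + 4*(-9))*(-742) = (12 + 81 - 36)*(-742) = 57*(-742) = -42294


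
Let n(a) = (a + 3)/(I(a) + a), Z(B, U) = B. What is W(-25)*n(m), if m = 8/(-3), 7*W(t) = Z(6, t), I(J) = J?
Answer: -3/56 ≈ -0.053571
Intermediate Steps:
W(t) = 6/7 (W(t) = (⅐)*6 = 6/7)
m = -8/3 (m = 8*(-⅓) = -8/3 ≈ -2.6667)
n(a) = (3 + a)/(2*a) (n(a) = (a + 3)/(a + a) = (3 + a)/((2*a)) = (3 + a)*(1/(2*a)) = (3 + a)/(2*a))
W(-25)*n(m) = 6*((3 - 8/3)/(2*(-8/3)))/7 = 6*((½)*(-3/8)*(⅓))/7 = (6/7)*(-1/16) = -3/56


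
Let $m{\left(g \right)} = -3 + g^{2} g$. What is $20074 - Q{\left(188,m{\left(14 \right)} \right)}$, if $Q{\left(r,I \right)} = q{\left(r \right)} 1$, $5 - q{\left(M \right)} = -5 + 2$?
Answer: $20066$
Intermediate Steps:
$m{\left(g \right)} = -3 + g^{3}$
$q{\left(M \right)} = 8$ ($q{\left(M \right)} = 5 - \left(-5 + 2\right) = 5 - -3 = 5 + 3 = 8$)
$Q{\left(r,I \right)} = 8$ ($Q{\left(r,I \right)} = 8 \cdot 1 = 8$)
$20074 - Q{\left(188,m{\left(14 \right)} \right)} = 20074 - 8 = 20066$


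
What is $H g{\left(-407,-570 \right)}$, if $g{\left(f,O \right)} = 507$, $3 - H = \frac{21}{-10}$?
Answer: $\frac{25857}{10} \approx 2585.7$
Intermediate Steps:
$H = \frac{51}{10}$ ($H = 3 - \frac{21}{-10} = 3 - 21 \left(- \frac{1}{10}\right) = 3 - - \frac{21}{10} = 3 + \frac{21}{10} = \frac{51}{10} \approx 5.1$)
$H g{\left(-407,-570 \right)} = \frac{51}{10} \cdot 507 = \frac{25857}{10}$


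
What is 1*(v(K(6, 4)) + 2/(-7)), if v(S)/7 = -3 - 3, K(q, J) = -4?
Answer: -296/7 ≈ -42.286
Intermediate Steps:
v(S) = -42 (v(S) = 7*(-3 - 3) = 7*(-6) = -42)
1*(v(K(6, 4)) + 2/(-7)) = 1*(-42 + 2/(-7)) = 1*(-42 + 2*(-⅐)) = 1*(-42 - 2/7) = 1*(-296/7) = -296/7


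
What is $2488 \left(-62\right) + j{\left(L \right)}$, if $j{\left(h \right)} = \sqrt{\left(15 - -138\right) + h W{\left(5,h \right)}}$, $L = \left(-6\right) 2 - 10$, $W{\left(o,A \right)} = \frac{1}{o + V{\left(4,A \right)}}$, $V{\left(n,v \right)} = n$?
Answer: $-154256 + \frac{\sqrt{1355}}{3} \approx -1.5424 \cdot 10^{5}$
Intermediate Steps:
$W{\left(o,A \right)} = \frac{1}{4 + o}$ ($W{\left(o,A \right)} = \frac{1}{o + 4} = \frac{1}{4 + o}$)
$L = -22$ ($L = -12 - 10 = -22$)
$j{\left(h \right)} = \sqrt{153 + \frac{h}{9}}$ ($j{\left(h \right)} = \sqrt{\left(15 - -138\right) + \frac{h}{4 + 5}} = \sqrt{\left(15 + 138\right) + \frac{h}{9}} = \sqrt{153 + h \frac{1}{9}} = \sqrt{153 + \frac{h}{9}}$)
$2488 \left(-62\right) + j{\left(L \right)} = 2488 \left(-62\right) + \frac{\sqrt{1377 - 22}}{3} = -154256 + \frac{\sqrt{1355}}{3}$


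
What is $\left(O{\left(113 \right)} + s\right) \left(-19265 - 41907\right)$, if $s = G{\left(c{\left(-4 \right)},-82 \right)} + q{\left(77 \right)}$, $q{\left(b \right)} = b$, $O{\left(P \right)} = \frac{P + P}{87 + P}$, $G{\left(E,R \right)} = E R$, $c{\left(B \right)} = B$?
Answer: $- \frac{621094609}{25} \approx -2.4844 \cdot 10^{7}$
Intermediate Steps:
$O{\left(P \right)} = \frac{2 P}{87 + P}$
$s = 405$ ($s = \left(-4\right) \left(-82\right) + 77 = 328 + 77 = 405$)
$\left(O{\left(113 \right)} + s\right) \left(-19265 - 41907\right) = \left(2 \cdot 113 \frac{1}{87 + 113} + 405\right) \left(-19265 - 41907\right) = \left(2 \cdot 113 \cdot \frac{1}{200} + 405\right) \left(-61172\right) = \left(\frac{113}{100} + 405\right) \left(-61172\right) = \frac{40613}{100} \left(-61172\right) = - \frac{621094609}{25}$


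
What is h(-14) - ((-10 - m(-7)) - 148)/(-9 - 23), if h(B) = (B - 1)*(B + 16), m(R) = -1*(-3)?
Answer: -1121/32 ≈ -35.031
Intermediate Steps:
m(R) = 3
h(B) = (-1 + B)*(16 + B)
h(-14) - ((-10 - m(-7)) - 148)/(-9 - 23) = (-16 + (-14)² + 15*(-14)) - ((-10 - 1*3) - 148)/(-9 - 23) = (-16 + 196 - 210) - ((-10 - 3) - 148)/(-32) = -30 - (-13 - 148)*(-1)/32 = -30 - (-161)*(-1)/32 = -30 - 1*161/32 = -30 - 161/32 = -1121/32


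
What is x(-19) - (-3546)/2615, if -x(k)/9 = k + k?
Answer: 897876/2615 ≈ 343.36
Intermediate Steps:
x(k) = -18*k (x(k) = -9*(k + k) = -18*k)
x(-19) - (-3546)/2615 = -18*(-19) - (-3546)/2615 = 342 - (-3546)/2615 = 342 - 1*(-3546/2615) = 342 + 3546/2615 = 897876/2615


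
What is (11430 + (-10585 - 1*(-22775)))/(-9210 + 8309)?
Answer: -23620/901 ≈ -26.215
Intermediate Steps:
(11430 + (-10585 - 1*(-22775)))/(-9210 + 8309) = (11430 + (-10585 + 22775))/(-901) = (11430 + 12190)*(-1/901) = 23620*(-1/901) = -23620/901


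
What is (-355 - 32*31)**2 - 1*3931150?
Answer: -2116741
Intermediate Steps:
(-355 - 32*31)**2 - 1*3931150 = (-355 - 992)**2 - 3931150 = (-1347)**2 - 3931150 = 1814409 - 3931150 = -2116741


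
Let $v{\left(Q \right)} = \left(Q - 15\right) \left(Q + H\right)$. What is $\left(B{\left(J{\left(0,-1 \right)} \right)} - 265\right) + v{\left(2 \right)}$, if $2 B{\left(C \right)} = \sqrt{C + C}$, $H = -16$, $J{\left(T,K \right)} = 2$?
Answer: $-82$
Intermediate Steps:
$B{\left(C \right)} = \frac{\sqrt{2} \sqrt{C}}{2}$ ($B{\left(C \right)} = \frac{\sqrt{C + C}}{2} = \frac{\sqrt{2 C}}{2} = \frac{\sqrt{2} \sqrt{C}}{2}$)
$v{\left(Q \right)} = \left(-16 + Q\right) \left(-15 + Q\right)$ ($v{\left(Q \right)} = \left(Q - 15\right) \left(Q - 16\right) = \left(-15 + Q\right) \left(-16 + Q\right) = \left(-16 + Q\right) \left(-15 + Q\right)$)
$\left(B{\left(J{\left(0,-1 \right)} \right)} - 265\right) + v{\left(2 \right)} = \left(\frac{\sqrt{2} \sqrt{2}}{2} - 265\right) + \left(240 + 2^{2} - 62\right) = \left(1 - 265\right) + \left(240 + 4 - 62\right) = -264 + 182 = -82$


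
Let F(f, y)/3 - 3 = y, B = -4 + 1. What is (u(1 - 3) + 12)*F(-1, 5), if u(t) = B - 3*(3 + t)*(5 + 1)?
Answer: -216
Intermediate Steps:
B = -3
F(f, y) = 9 + 3*y
u(t) = -57 - 18*t (u(t) = -3 - 3*(3 + t)*(5 + 1) = -3 - 3*(3 + t)*6 = -3 - 3*(18 + 6*t) = -3 + (-54 - 18*t) = -57 - 18*t)
(u(1 - 3) + 12)*F(-1, 5) = ((-57 - 18*(1 - 3)) + 12)*(9 + 3*5) = ((-57 - 18*(-2)) + 12)*(9 + 15) = ((-57 + 36) + 12)*24 = (-21 + 12)*24 = -9*24 = -216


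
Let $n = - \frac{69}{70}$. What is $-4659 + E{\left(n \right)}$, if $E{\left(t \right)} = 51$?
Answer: $-4608$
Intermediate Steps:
$n = - \frac{69}{70}$ ($n = \left(-69\right) \frac{1}{70} = - \frac{69}{70} \approx -0.98571$)
$-4659 + E{\left(n \right)} = -4659 + 51 = -4608$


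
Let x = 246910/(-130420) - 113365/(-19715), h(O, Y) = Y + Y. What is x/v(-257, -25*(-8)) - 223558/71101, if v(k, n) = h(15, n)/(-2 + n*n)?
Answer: 279736684542257447/731268182241200 ≈ 382.54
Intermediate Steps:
h(O, Y) = 2*Y
x = 198344653/51424606 (x = 246910*(-1/130420) - 113365*(-1/19715) = -24691/13042 + 22673/3943 = 198344653/51424606 ≈ 3.8570)
v(k, n) = 2*n/(-2 + n**2) (v(k, n) = (2*n)/(-2 + n*n) = (2*n)/(-2 + n**2) = 2*n/(-2 + n**2))
x/v(-257, -25*(-8)) - 223558/71101 = 198344653/(51424606*((2*(-25*(-8))/(-2 + (-25*(-8))**2)))) - 223558/71101 = 198344653/(51424606*((2*200/(-2 + 200**2)))) - 223558*1/71101 = 198344653/(51424606*((2*200/(-2 + 40000)))) - 223558/71101 = 198344653/(51424606*((2*200/39998))) - 223558/71101 = 198344653/(51424606*((2*200*(1/39998)))) - 223558/71101 = 198344653/(51424606*(200/19999)) - 223558/71101 = (198344653/51424606)*(19999/200) - 223558/71101 = 3966694715347/10284921200 - 223558/71101 = 279736684542257447/731268182241200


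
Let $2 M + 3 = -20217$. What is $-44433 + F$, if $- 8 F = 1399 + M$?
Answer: $- \frac{346753}{8} \approx -43344.0$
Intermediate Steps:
$M = -10110$ ($M = - \frac{3}{2} + \frac{1}{2} \left(-20217\right) = - \frac{3}{2} - \frac{20217}{2} = -10110$)
$F = \frac{8711}{8}$ ($F = - \frac{1399 - 10110}{8} = \left(- \frac{1}{8}\right) \left(-8711\right) = \frac{8711}{8} \approx 1088.9$)
$-44433 + F = -44433 + \frac{8711}{8} = - \frac{346753}{8}$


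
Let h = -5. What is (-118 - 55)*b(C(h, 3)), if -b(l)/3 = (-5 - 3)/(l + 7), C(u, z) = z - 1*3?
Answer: -4152/7 ≈ -593.14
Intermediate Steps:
C(u, z) = -3 + z (C(u, z) = z - 3 = -3 + z)
b(l) = 24/(7 + l) (b(l) = -3*(-5 - 3)/(l + 7) = -(-24)/(7 + l) = 24/(7 + l))
(-118 - 55)*b(C(h, 3)) = (-118 - 55)*(24/(7 + (-3 + 3))) = -4152/(7 + 0) = -4152/7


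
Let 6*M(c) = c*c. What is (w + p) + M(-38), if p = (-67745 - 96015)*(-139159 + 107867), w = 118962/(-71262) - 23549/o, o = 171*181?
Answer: 627915723738907796/122535009 ≈ 5.1244e+9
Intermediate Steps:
o = 30951
M(c) = c**2/6 (M(c) = (c*c)/6 = c**2/6)
w = -297785650/122535009 (w = 118962/(-71262) - 23549/30951 = 118962*(-1/71262) - 23549*1/30951 = -6609/3959 - 23549/30951 = -297785650/122535009 ≈ -2.4302)
p = 5124377920 (p = -163760*(-31292) = 5124377920)
(w + p) + M(-38) = (-297785650/122535009 + 5124377920) + (1/6)*(-38)**2 = 627915694248815630/122535009 + (1/6)*1444 = 627915694248815630/122535009 + 722/3 = 627915723738907796/122535009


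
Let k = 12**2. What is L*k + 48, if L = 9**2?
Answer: 11712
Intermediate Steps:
L = 81
k = 144
L*k + 48 = 81*144 + 48 = 11664 + 48 = 11712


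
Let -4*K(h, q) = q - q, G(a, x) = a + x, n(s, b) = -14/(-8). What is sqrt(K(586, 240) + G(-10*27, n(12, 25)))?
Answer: I*sqrt(1073)/2 ≈ 16.378*I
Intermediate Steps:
n(s, b) = 7/4 (n(s, b) = -14*(-1/8) = 7/4)
K(h, q) = 0 (K(h, q) = -(q - q)/4 = -1/4*0 = 0)
sqrt(K(586, 240) + G(-10*27, n(12, 25))) = sqrt(0 + (-10*27 + 7/4)) = sqrt(0 + (-270 + 7/4)) = sqrt(0 - 1073/4) = sqrt(-1073/4) = I*sqrt(1073)/2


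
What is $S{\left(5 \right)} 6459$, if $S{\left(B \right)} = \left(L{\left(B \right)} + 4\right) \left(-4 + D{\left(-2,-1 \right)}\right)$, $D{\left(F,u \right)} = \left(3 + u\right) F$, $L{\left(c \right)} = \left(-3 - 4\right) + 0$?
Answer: $155016$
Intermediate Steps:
$L{\left(c \right)} = -7$ ($L{\left(c \right)} = \left(-3 - 4\right) + 0 = -7 + 0 = -7$)
$D{\left(F,u \right)} = F \left(3 + u\right)$
$S{\left(B \right)} = 24$ ($S{\left(B \right)} = \left(-7 + 4\right) \left(-4 - 2 \left(3 - 1\right)\right) = - 3 \left(-4 - 4\right) = \left(-3\right) \left(-8\right) = 24$)
$S{\left(5 \right)} 6459 = 24 \cdot 6459 = 155016$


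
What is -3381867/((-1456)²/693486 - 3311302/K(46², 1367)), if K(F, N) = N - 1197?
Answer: 99674290280385/573995297413 ≈ 173.65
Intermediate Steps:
K(F, N) = -1197 + N
-3381867/((-1456)²/693486 - 3311302/K(46², 1367)) = -3381867/((-1456)²/693486 - 3311302/(-1197 + 1367)) = -3381867/(2119936*(1/693486) - 3311302/170) = -3381867/(1059968/346743 - 3311302*1/170) = -3381867/(1059968/346743 - 1655651/85) = -3381867/(-573995297413/29473155) = -3381867*(-29473155/573995297413) = 99674290280385/573995297413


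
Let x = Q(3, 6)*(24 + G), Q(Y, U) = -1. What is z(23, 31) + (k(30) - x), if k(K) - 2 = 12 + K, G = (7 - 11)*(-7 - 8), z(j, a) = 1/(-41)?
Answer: 5247/41 ≈ 127.98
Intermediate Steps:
z(j, a) = -1/41
G = 60 (G = -4*(-15) = 60)
x = -84 (x = -(24 + 60) = -1*84 = -84)
k(K) = 14 + K (k(K) = 2 + (12 + K) = 14 + K)
z(23, 31) + (k(30) - x) = -1/41 + ((14 + 30) - 1*(-84)) = -1/41 + (44 + 84) = -1/41 + 128 = 5247/41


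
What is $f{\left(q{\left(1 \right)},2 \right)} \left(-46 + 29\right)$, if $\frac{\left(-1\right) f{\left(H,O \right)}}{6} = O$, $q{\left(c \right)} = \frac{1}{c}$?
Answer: $204$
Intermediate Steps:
$f{\left(H,O \right)} = - 6 O$
$f{\left(q{\left(1 \right)},2 \right)} \left(-46 + 29\right) = \left(-6\right) 2 \left(-46 + 29\right) = \left(-12\right) \left(-17\right) = 204$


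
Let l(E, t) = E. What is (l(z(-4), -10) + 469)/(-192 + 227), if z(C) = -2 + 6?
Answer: 473/35 ≈ 13.514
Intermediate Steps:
z(C) = 4
(l(z(-4), -10) + 469)/(-192 + 227) = (4 + 469)/(-192 + 227) = 473/35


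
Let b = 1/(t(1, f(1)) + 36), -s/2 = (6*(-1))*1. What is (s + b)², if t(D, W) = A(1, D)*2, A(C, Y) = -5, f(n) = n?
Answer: 97969/676 ≈ 144.92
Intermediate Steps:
t(D, W) = -10 (t(D, W) = -5*2 = -10)
s = 12 (s = -2*6*(-1) = -(-12) = -2*(-6) = 12)
b = 1/26 (b = 1/(-10 + 36) = 1/26 ≈ 0.038462)
(s + b)² = (12 + 1/26)² = (313/26)² = 97969/676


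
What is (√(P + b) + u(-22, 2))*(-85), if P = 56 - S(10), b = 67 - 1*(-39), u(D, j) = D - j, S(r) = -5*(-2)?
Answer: 2040 - 170*√38 ≈ 992.05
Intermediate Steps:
S(r) = 10
b = 106 (b = 67 + 39 = 106)
P = 46 (P = 56 - 1*10 = 56 - 10 = 46)
(√(P + b) + u(-22, 2))*(-85) = (√(46 + 106) + (-22 - 1*2))*(-85) = (√152 + (-22 - 2))*(-85) = (2*√38 - 24)*(-85) = (-24 + 2*√38)*(-85) = 2040 - 170*√38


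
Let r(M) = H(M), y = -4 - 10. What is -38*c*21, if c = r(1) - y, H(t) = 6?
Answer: -15960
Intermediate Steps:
y = -14
r(M) = 6
c = 20 (c = 6 - 1*(-14) = 6 + 14 = 20)
-38*c*21 = -38*20*21 = -760*21 = -15960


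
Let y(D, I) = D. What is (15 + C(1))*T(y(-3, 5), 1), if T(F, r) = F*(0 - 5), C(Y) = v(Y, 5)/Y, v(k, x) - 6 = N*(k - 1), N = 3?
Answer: 315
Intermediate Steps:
v(k, x) = 3 + 3*k (v(k, x) = 6 + 3*(k - 1) = 6 + 3*(-1 + k) = 6 + (-3 + 3*k) = 3 + 3*k)
C(Y) = (3 + 3*Y)/Y
T(F, r) = -5*F (T(F, r) = F*(-5) = -5*F)
(15 + C(1))*T(y(-3, 5), 1) = (15 + (3 + 3/1))*(-5*(-3)) = (15 + (3 + 3*1))*15 = (15 + (3 + 3))*15 = (15 + 6)*15 = 21*15 = 315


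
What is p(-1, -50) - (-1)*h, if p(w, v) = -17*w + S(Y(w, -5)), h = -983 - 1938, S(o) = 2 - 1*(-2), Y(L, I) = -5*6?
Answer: -2900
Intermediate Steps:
Y(L, I) = -30
S(o) = 4 (S(o) = 2 + 2 = 4)
h = -2921
p(w, v) = 4 - 17*w (p(w, v) = -17*w + 4 = 4 - 17*w)
p(-1, -50) - (-1)*h = (4 - 17*(-1)) - (-1)*(-2921) = (4 + 17) - 1*2921 = 21 - 2921 = -2900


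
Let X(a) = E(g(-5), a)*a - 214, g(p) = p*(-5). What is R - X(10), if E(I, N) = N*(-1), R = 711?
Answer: 1025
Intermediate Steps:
g(p) = -5*p
E(I, N) = -N
X(a) = -214 - a**2 (X(a) = (-a)*a - 214 = -a**2 - 214 = -214 - a**2)
R - X(10) = 711 - (-214 - 1*10**2) = 711 - (-214 - 1*100) = 711 - (-214 - 100) = 711 - 1*(-314) = 711 + 314 = 1025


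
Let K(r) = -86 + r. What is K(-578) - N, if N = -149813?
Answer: 149149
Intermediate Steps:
K(-578) - N = (-86 - 578) - 1*(-149813) = -664 + 149813 = 149149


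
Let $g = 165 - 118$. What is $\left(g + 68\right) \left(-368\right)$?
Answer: $-42320$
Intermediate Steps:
$g = 47$ ($g = 165 - 118 = 47$)
$\left(g + 68\right) \left(-368\right) = \left(47 + 68\right) \left(-368\right) = 115 \left(-368\right) = -42320$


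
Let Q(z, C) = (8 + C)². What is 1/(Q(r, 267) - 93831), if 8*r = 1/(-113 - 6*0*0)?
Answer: -1/18206 ≈ -5.4927e-5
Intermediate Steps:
r = -1/904 (r = 1/(8*(-113 - 6*0*0)) = 1/(8*(-113 + 0*0)) = 1/(8*(-113 + 0)) = (⅛)/(-113) = (⅛)*(-1/113) = -1/904 ≈ -0.0011062)
1/(Q(r, 267) - 93831) = 1/((8 + 267)² - 93831) = 1/(275² - 93831) = 1/(75625 - 93831) = 1/(-18206) = -1/18206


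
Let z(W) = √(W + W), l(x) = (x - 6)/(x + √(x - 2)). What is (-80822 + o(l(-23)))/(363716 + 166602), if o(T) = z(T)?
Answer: -40411/265159 + √58/(530318*√(23 - 5*I)) ≈ -0.1524 + 3.1621e-7*I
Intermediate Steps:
l(x) = (-6 + x)/(x + √(-2 + x))
z(W) = √2*√W (z(W) = √(2*W) = √2*√W)
o(T) = √2*√T
(-80822 + o(l(-23)))/(363716 + 166602) = (-80822 + √2*√((-6 - 23)/(-23 + √(-2 - 23))))/(363716 + 166602) = (-80822 + √2*√(-29/(-23 + √(-25))))/530318 = (-80822 + √2*√(-29/(-23 + 5*I)))*(1/530318) = (-80822 + √2*√(((-23 - 5*I)/554)*(-29)))*(1/530318) = (-80822 + √2*√(-29*(-23 - 5*I)/554))*(1/530318) = (-80822 + √2*(√16066*√(23 + 5*I)/554))*(1/530318) = (-80822 + √8033*√(23 + 5*I)/277)*(1/530318) = -40411/265159 + √8033*√(23 + 5*I)/146898086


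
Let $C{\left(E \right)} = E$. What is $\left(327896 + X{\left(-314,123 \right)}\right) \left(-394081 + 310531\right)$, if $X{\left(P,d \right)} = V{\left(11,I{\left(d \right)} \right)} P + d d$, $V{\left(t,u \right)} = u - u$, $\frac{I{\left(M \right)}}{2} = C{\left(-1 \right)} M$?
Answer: $-28659738750$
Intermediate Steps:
$I{\left(M \right)} = - 2 M$ ($I{\left(M \right)} = 2 \left(- M\right) = - 2 M$)
$V{\left(t,u \right)} = 0$
$X{\left(P,d \right)} = d^{2}$ ($X{\left(P,d \right)} = 0 P + d d = 0 + d^{2} = d^{2}$)
$\left(327896 + X{\left(-314,123 \right)}\right) \left(-394081 + 310531\right) = \left(327896 + 123^{2}\right) \left(-394081 + 310531\right) = \left(327896 + 15129\right) \left(-83550\right) = 343025 \left(-83550\right) = -28659738750$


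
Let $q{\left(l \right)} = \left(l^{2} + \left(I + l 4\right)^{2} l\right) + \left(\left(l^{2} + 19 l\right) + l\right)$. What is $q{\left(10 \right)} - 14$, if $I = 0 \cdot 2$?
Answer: $16386$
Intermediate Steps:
$I = 0$
$q{\left(l \right)} = 2 l^{2} + 16 l^{3} + 20 l$ ($q{\left(l \right)} = \left(l^{2} + \left(0 + l 4\right)^{2} l\right) + \left(\left(l^{2} + 19 l\right) + l\right) = \left(l^{2} + \left(0 + 4 l\right)^{2} l\right) + \left(l^{2} + 20 l\right) = \left(l^{2} + \left(4 l\right)^{2} l\right) + \left(l^{2} + 20 l\right) = \left(l^{2} + 16 l^{2} l\right) + \left(l^{2} + 20 l\right) = \left(l^{2} + 16 l^{3}\right) + \left(l^{2} + 20 l\right) = 2 l^{2} + 16 l^{3} + 20 l$)
$q{\left(10 \right)} - 14 = 2 \cdot 10 \left(10 + 10 + 8 \cdot 10^{2}\right) - 14 = 2 \cdot 10 \left(10 + 10 + 8 \cdot 100\right) - 14 = 2 \cdot 10 \left(10 + 10 + 800\right) - 14 = 2 \cdot 10 \cdot 820 - 14 = 16400 - 14 = 16386$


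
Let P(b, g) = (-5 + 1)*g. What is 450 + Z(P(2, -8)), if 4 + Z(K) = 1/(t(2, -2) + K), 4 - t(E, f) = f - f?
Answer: 16057/36 ≈ 446.03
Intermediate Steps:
t(E, f) = 4 (t(E, f) = 4 - (f - f) = 4 - 1*0 = 4 + 0 = 4)
P(b, g) = -4*g
Z(K) = -4 + 1/(4 + K)
450 + Z(P(2, -8)) = 450 + (-15 - (-16)*(-8))/(4 - 4*(-8)) = 450 + (-15 - 4*32)/(4 + 32) = 450 + (-15 - 128)/36 = 450 + (1/36)*(-143) = 450 - 143/36 = 16057/36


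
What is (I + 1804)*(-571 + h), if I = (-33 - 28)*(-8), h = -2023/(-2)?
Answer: 1009626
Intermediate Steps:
h = 2023/2 (h = -2023*(-1)/2 = -119*(-17/2) = 2023/2 ≈ 1011.5)
I = 488 (I = -61*(-8) = 488)
(I + 1804)*(-571 + h) = (488 + 1804)*(-571 + 2023/2) = 2292*(881/2) = 1009626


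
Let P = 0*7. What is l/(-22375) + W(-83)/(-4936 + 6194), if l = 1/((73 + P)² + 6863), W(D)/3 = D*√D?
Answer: -1/272796000 - 249*I*√83/1258 ≈ -3.6657e-9 - 1.8033*I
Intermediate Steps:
P = 0
W(D) = 3*D^(3/2) (W(D) = 3*(D*√D) = 3*D^(3/2))
l = 1/12192 (l = 1/((73 + 0)² + 6863) = 1/(73² + 6863) = 1/(5329 + 6863) = 1/12192 ≈ 8.2021e-5)
l/(-22375) + W(-83)/(-4936 + 6194) = (1/12192)/(-22375) + (3*(-83)^(3/2))/(-4936 + 6194) = (1/12192)*(-1/22375) + (3*(-83*I*√83))/1258 = -1/272796000 - 249*I*√83*(1/1258) = -1/272796000 - 249*I*√83/1258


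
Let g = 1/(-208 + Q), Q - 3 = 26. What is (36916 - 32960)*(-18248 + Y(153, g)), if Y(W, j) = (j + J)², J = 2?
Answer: -2312506380364/32041 ≈ -7.2173e+7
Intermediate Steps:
Q = 29 (Q = 3 + 26 = 29)
g = -1/179 (g = 1/(-208 + 29) = 1/(-179) = -1/179 ≈ -0.0055866)
Y(W, j) = (2 + j)² (Y(W, j) = (j + 2)² = (2 + j)²)
(36916 - 32960)*(-18248 + Y(153, g)) = (36916 - 32960)*(-18248 + (2 - 1/179)²) = 3956*(-18248 + (357/179)²) = 3956*(-18248 + 127449/32041) = 3956*(-584556719/32041) = -2312506380364/32041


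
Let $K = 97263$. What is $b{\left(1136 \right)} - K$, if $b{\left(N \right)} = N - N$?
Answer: $-97263$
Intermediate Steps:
$b{\left(N \right)} = 0$
$b{\left(1136 \right)} - K = 0 - 97263 = -97263$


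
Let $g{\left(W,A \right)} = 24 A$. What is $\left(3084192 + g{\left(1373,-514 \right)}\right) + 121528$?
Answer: $3193384$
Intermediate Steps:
$\left(3084192 + g{\left(1373,-514 \right)}\right) + 121528 = \left(3084192 + 24 \left(-514\right)\right) + 121528 = \left(3084192 - 12336\right) + 121528 = 3071856 + 121528 = 3193384$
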